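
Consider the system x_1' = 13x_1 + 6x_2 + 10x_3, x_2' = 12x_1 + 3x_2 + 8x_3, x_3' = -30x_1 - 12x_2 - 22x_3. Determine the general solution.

Coefficient matrix A = [[13, 6, 10], [12, 3, 8], [-30, -12, -22]].
det(A - λI) = 0 gives eigenvalues λ = -1, -3, -2.
For λ=-1: eigenvector (1,1,-2).
For λ=-3: eigenvector (3,2,-6).
For λ=-2: eigenvector (2,0,-3).
General solution: K_1e^(-t)(1,1,-2) + K_2e^(-3t)(3,2,-6) + K_3e^(-2t)(2,0,-3).

x_1(t) = K_1e^(-t) + 3K_2e^(-3t) + 2K_3e^(-2t), x_2(t) = K_1e^(-t) + 2K_2e^(-3t), x_3(t) = -2K_1e^(-t) - 6K_2e^(-3t) - 3K_3e^(-2t)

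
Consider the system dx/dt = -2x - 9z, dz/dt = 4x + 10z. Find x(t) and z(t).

x(t) = 3C_1e^(4t) + 3C_2te^(4t) + C_2e^(4t), z(t) = -2C_1e^(4t) - 2C_2te^(4t) - C_2e^(4t)

Coefficient matrix A = [[-2, -9], [4, 10]].
Characteristic polynomial det(A - λI) = λ^2 - 8λ + 16 = 0.
Single eigenvalue λ = 4 with algebraic multiplicity 2.
Eigenvector v = (3,-2); generalized eigenvector w with (A-λI)w=v is (1,-1).
General solution: e^(4t)[C_1·v + C_2·(t·v + w)].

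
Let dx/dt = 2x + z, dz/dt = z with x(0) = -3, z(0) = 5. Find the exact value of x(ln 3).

A = [[2,1],[0,1]]; eigenvalues λ = 2, 1.
Eigenvectors: (1,0) for λ=2, (1,-1) for λ=1.
From the initial condition, c_1 = 2, c_2 = -5.
x(ln 3) = (2)(3^2)(1) + (-5)(3^1)(1) = 3.

3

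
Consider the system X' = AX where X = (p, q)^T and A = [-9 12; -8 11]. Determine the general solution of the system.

p(t) = K_1e^(3t) + 3K_2e^(-t), q(t) = K_1e^(3t) + 2K_2e^(-t)

Coefficient matrix A = [[-9, 12], [-8, 11]].
Characteristic polynomial det(A - λI) = λ^2 - 2λ - 3 = 0.
Eigenvalues λ = 3, -1.
For λ=3: (A-λI) row 1 is [-12, 12], so an eigenvector is (1, 1).
For λ=-1: (A-λI) row 1 is [-8, 12], so an eigenvector is (3, 2).
General solution: K_1e^(3t)(1,1) + K_2e^(-t)(3,2).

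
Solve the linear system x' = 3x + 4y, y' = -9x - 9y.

x(t) = 2K_1e^(-3t) + 2K_2te^(-3t) + K_2e^(-3t), y(t) = -3K_1e^(-3t) - 3K_2te^(-3t) - K_2e^(-3t)

Coefficient matrix A = [[3, 4], [-9, -9]].
Characteristic polynomial det(A - λI) = λ^2 + 6λ + 9 = 0.
Single eigenvalue λ = -3 with algebraic multiplicity 2.
Eigenvector v = (2,-3); generalized eigenvector w with (A-λI)w=v is (1,-1).
General solution: e^(-3t)[K_1·v + K_2·(t·v + w)].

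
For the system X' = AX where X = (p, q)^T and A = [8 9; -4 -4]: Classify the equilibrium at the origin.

A = [[8,9],[-4,-4]]; det(A-λI) = λ^2 - 4λ + 4.
repeated λ = 2 with a single eigenvector.

unstable improper node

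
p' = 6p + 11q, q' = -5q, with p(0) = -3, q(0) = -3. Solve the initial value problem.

p(t) = -6e^(6t) + 3e^(-5t), q(t) = -3e^(-5t)

Coefficient matrix A = [[6, 11], [0, -5]].
Characteristic polynomial det(A - λI) = λ^2 - λ - 30 = 0.
Eigenvalues λ = -5, 6.
For λ=-5: (A-λI) row 1 is [11, 11], so an eigenvector is (1, -1).
For λ=6: (A-λI) row 1 is [0, 11], so an eigenvector is (1, 0).
General solution: C_1e^(-5t)(1,-1) + C_2e^(6t)(1,0).
Applying p(0)=-3, q(0)=-3 gives C_1=3, C_2=-6.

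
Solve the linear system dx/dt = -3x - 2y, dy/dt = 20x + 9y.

Coefficient matrix A = [[-3, -2], [20, 9]].
Characteristic polynomial det(A - λI) = λ^2 - 6λ + 13 = 0.
Eigenvalues λ = 3 ± 2i (complex conjugate pair).
For λ=3+2i: an eigenvector is (0,1) - i(-1,3) = (0 + i, 1 - 3i).
A real fundamental pair from Re and Im of e^((3+2i)t)v: X_1 = e^(3t)(cos(2t)·(0,1) + sin(2t)·(-1,3)), X_2 = e^(3t)(sin(2t)·(0,1) - cos(2t)·(-1,3)).
General solution: K_1X_1 + K_2X_2.

x(t) = -K_1e^(3t)sin(2t) + K_2e^(3t)cos(2t), y(t) = 3K_1e^(3t)sin(2t) + K_1e^(3t)cos(2t) + K_2e^(3t)sin(2t) - 3K_2e^(3t)cos(2t)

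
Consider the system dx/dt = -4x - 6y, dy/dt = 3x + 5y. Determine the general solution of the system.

Coefficient matrix A = [[-4, -6], [3, 5]].
Characteristic polynomial det(A - λI) = λ^2 - λ - 2 = 0.
Eigenvalues λ = 2, -1.
For λ=2: (A-λI) row 1 is [-6, -6], so an eigenvector is (1, -1).
For λ=-1: (A-λI) row 1 is [-3, -6], so an eigenvector is (2, -1).
General solution: K_1e^(2t)(1,-1) + K_2e^(-t)(2,-1).

x(t) = K_1e^(2t) + 2K_2e^(-t), y(t) = -K_1e^(2t) - K_2e^(-t)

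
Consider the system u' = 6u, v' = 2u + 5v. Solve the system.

u(t) = -K_1e^(6t), v(t) = -2K_1e^(6t) + K_2e^(5t)

Coefficient matrix A = [[6, 0], [2, 5]].
Characteristic polynomial det(A - λI) = λ^2 - 11λ + 30 = 0.
Eigenvalues λ = 6, 5.
For λ=6: (A-λI) row 2 is [2, -1], so an eigenvector is (-1, -2).
For λ=5: (A-λI) row 1 is [1, 0], so an eigenvector is (0, 1).
General solution: K_1e^(6t)(-1,-2) + K_2e^(5t)(0,1).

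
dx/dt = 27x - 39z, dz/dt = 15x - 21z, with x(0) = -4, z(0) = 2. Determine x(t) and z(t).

x(t) = -58e^(3t)sin(3t) - 4e^(3t)cos(3t), z(t) = -36e^(3t)sin(3t) + 2e^(3t)cos(3t)

Coefficient matrix A = [[27, -39], [15, -21]].
Characteristic polynomial det(A - λI) = λ^2 - 6λ + 18 = 0.
Eigenvalues λ = 3 ± 3i (complex conjugate pair).
For λ=3+3i: an eigenvector is (2,1) - i(3,2) = (2 - 3i, 1 - 2i).
A real fundamental pair from Re and Im of e^((3+3i)t)v: X_1 = e^(3t)(cos(3t)·(2,1) + sin(3t)·(3,2)), X_2 = e^(3t)(sin(3t)·(2,1) - cos(3t)·(3,2)).
General solution: C_1X_1 + C_2X_2.
Applying x(0)=-4, z(0)=2 gives C_1=-14, C_2=-8.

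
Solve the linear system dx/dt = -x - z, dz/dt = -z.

Coefficient matrix A = [[-1, -1], [0, -1]].
Characteristic polynomial det(A - λI) = λ^2 + 2λ + 1 = 0.
Single eigenvalue λ = -1 with algebraic multiplicity 2.
Eigenvector v = (1,0); generalized eigenvector w with (A-λI)w=v is (-2,-1).
General solution: e^(-t)[c_1·v + c_2·(t·v + w)].

x(t) = c_1e^(-t) + c_2te^(-t) - 2c_2e^(-t), z(t) = -c_2e^(-t)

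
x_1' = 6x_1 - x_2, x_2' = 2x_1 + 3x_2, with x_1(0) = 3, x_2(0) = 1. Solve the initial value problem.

Coefficient matrix A = [[6, -1], [2, 3]].
Characteristic polynomial det(A - λI) = λ^2 - 9λ + 20 = 0.
Eigenvalues λ = 4, 5.
For λ=4: (A-λI) row 1 is [2, -1], so an eigenvector is (-1, -2).
For λ=5: (A-λI) row 1 is [1, -1], so an eigenvector is (-1, -1).
General solution: C_1e^(4t)(-1,-2) + C_2e^(5t)(-1,-1).
Applying x_1(0)=3, x_2(0)=1 gives C_1=2, C_2=-5.

x_1(t) = 5e^(5t) - 2e^(4t), x_2(t) = 5e^(5t) - 4e^(4t)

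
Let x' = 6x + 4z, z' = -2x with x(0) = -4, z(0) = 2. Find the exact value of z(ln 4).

512

A = [[6,4],[-2,0]]; eigenvalues λ = 4, 2.
Eigenvectors: (-2,1) for λ=4, (1,-1) for λ=2.
From the initial condition, c_1 = 2, c_2 = 0.
z(ln 4) = (2)(4^4)(1) + (0)(4^2)(-1) = 512.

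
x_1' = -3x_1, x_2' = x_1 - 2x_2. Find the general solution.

x_1(t) = C_1e^(-3t), x_2(t) = -C_1e^(-3t) + C_2e^(-2t)

Coefficient matrix A = [[-3, 0], [1, -2]].
Characteristic polynomial det(A - λI) = λ^2 + 5λ + 6 = 0.
Eigenvalues λ = -3, -2.
For λ=-3: (A-λI) row 2 is [1, 1], so an eigenvector is (1, -1).
For λ=-2: (A-λI) row 1 is [-1, 0], so an eigenvector is (0, 1).
General solution: C_1e^(-3t)(1,-1) + C_2e^(-2t)(0,1).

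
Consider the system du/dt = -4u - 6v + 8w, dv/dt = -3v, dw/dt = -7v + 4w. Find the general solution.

u(t) = K_1e^(4t) + 2K_2e^(-3t) + K_3e^(-4t), v(t) = K_2e^(-3t), w(t) = K_1e^(4t) + K_2e^(-3t)

Coefficient matrix A = [[-4, -6, 8], [0, -3, 0], [0, -7, 4]].
det(A - λI) = 0 gives eigenvalues λ = 4, -3, -4.
For λ=4: eigenvector (1,0,1).
For λ=-3: eigenvector (2,1,1).
For λ=-4: eigenvector (1,0,0).
General solution: K_1e^(4t)(1,0,1) + K_2e^(-3t)(2,1,1) + K_3e^(-4t)(1,0,0).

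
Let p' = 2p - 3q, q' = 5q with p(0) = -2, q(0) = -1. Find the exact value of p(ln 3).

216

A = [[2,-3],[0,5]]; eigenvalues λ = 2, 5.
Eigenvectors: (-1,0) for λ=2, (1,-1) for λ=5.
From the initial condition, c_1 = 3, c_2 = 1.
p(ln 3) = (3)(3^2)(-1) + (1)(3^5)(1) = 216.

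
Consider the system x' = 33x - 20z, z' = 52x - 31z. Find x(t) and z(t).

x(t) = -K_1e^(t)sin(4t) - 2K_1e^(t)cos(4t) - 2K_2e^(t)sin(4t) + K_2e^(t)cos(4t), z(t) = -2K_1e^(t)sin(4t) - 3K_1e^(t)cos(4t) - 3K_2e^(t)sin(4t) + 2K_2e^(t)cos(4t)

Coefficient matrix A = [[33, -20], [52, -31]].
Characteristic polynomial det(A - λI) = λ^2 - 2λ + 17 = 0.
Eigenvalues λ = 1 ± 4i (complex conjugate pair).
For λ=1+4i: an eigenvector is (-2,-3) - i(-1,-2) = (-2 + i, -3 + 2i).
A real fundamental pair from Re and Im of e^((1+4i)t)v: X_1 = e^(t)(cos(4t)·(-2,-3) + sin(4t)·(-1,-2)), X_2 = e^(t)(sin(4t)·(-2,-3) - cos(4t)·(-1,-2)).
General solution: K_1X_1 + K_2X_2.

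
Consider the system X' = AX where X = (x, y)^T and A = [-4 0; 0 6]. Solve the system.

Coefficient matrix A = [[-4, 0], [0, 6]].
Characteristic polynomial det(A - λI) = λ^2 - 2λ - 24 = 0.
Eigenvalues λ = 6, -4.
For λ=6: (A-λI) row 1 is [-10, 0], so an eigenvector is (0, 1).
For λ=-4: (A-λI) row 2 is [0, 10], so an eigenvector is (-1, 0).
General solution: C_1e^(6t)(0,1) + C_2e^(-4t)(-1,0).

x(t) = -C_2e^(-4t), y(t) = C_1e^(6t)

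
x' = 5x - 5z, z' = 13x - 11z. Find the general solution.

Coefficient matrix A = [[5, -5], [13, -11]].
Characteristic polynomial det(A - λI) = λ^2 + 6λ + 10 = 0.
Eigenvalues λ = -3 ± i (complex conjugate pair).
For λ=-3+i: an eigenvector is (2,3) - i(1,2) = (2 - i, 3 - 2i).
A real fundamental pair from Re and Im of e^((-3+i)t)v: X_1 = e^(-3t)(cos(t)·(2,3) + sin(t)·(1,2)), X_2 = e^(-3t)(sin(t)·(2,3) - cos(t)·(1,2)).
General solution: C_1X_1 + C_2X_2.

x(t) = C_1e^(-3t)sin(t) + 2C_1e^(-3t)cos(t) + 2C_2e^(-3t)sin(t) - C_2e^(-3t)cos(t), z(t) = 2C_1e^(-3t)sin(t) + 3C_1e^(-3t)cos(t) + 3C_2e^(-3t)sin(t) - 2C_2e^(-3t)cos(t)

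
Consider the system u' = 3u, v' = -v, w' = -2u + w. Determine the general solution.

Coefficient matrix A = [[3, 0, 0], [0, -1, 0], [-2, 0, 1]].
det(A - λI) = 0 gives eigenvalues λ = 3, -1, 1.
For λ=3: eigenvector (1,0,-1).
For λ=-1: eigenvector (0,1,0).
For λ=1: eigenvector (0,0,1).
General solution: c_1e^(3t)(1,0,-1) + c_2e^(-t)(0,1,0) + c_3e^(t)(0,0,1).

u(t) = c_1e^(3t), v(t) = c_2e^(-t), w(t) = -c_1e^(3t) + c_3e^(t)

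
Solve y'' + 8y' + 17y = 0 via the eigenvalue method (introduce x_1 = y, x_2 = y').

y(t) = c_1e^(-4t)cos(t) + c_2e^(-4t)sin(t)

Let x_1 = y, x_2 = y'. Then x_1' = x_2 and x_2' = -17x_1 - 8x_2.
A = [[0,1],[-17,-8]]; det(A-λI) = λ^2 + 8λ + 17.
Eigenvalues λ = -4 ± i.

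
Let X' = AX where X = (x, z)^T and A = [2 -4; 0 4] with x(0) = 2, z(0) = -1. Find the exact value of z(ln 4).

A = [[2,-4],[0,4]]; eigenvalues λ = 2, 4.
Eigenvectors: (1,0) for λ=2, (-2,1) for λ=4.
From the initial condition, c_1 = 0, c_2 = -1.
z(ln 4) = (0)(4^2)(0) + (-1)(4^4)(1) = -256.

-256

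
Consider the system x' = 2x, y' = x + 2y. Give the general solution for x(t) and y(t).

x(t) = C_2e^(2t), y(t) = C_1e^(2t) + C_2te^(2t) - C_2e^(2t)

Coefficient matrix A = [[2, 0], [1, 2]].
Characteristic polynomial det(A - λI) = λ^2 - 4λ + 4 = 0.
Single eigenvalue λ = 2 with algebraic multiplicity 2.
Eigenvector v = (0,1); generalized eigenvector w with (A-λI)w=v is (1,-1).
General solution: e^(2t)[C_1·v + C_2·(t·v + w)].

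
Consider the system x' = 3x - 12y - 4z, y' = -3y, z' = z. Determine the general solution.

x(t) = 2K_1e^(t) - K_2e^(3t) + 2K_3e^(-3t), y(t) = K_3e^(-3t), z(t) = K_1e^(t)

Coefficient matrix A = [[3, -12, -4], [0, -3, 0], [0, 0, 1]].
det(A - λI) = 0 gives eigenvalues λ = 1, 3, -3.
For λ=1: eigenvector (2,0,1).
For λ=3: eigenvector (-1,0,0).
For λ=-3: eigenvector (2,1,0).
General solution: K_1e^(t)(2,0,1) + K_2e^(3t)(-1,0,0) + K_3e^(-3t)(2,1,0).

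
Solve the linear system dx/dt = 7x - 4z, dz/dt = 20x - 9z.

x(t) = K_1e^(-t)cos(4t) + K_2e^(-t)sin(4t), z(t) = K_1e^(-t)sin(4t) + 2K_1e^(-t)cos(4t) + 2K_2e^(-t)sin(4t) - K_2e^(-t)cos(4t)

Coefficient matrix A = [[7, -4], [20, -9]].
Characteristic polynomial det(A - λI) = λ^2 + 2λ + 17 = 0.
Eigenvalues λ = -1 ± 4i (complex conjugate pair).
For λ=-1+4i: an eigenvector is (1,2) - i(0,1) = (1, 2 - i).
A real fundamental pair from Re and Im of e^((-1+4i)t)v: X_1 = e^(-t)(cos(4t)·(1,2) + sin(4t)·(0,1)), X_2 = e^(-t)(sin(4t)·(1,2) - cos(4t)·(0,1)).
General solution: K_1X_1 + K_2X_2.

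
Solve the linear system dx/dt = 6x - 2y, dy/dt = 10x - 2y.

x(t) = -C_1e^(2t)cos(2t) - C_2e^(2t)sin(2t), y(t) = -C_1e^(2t)sin(2t) - 2C_1e^(2t)cos(2t) - 2C_2e^(2t)sin(2t) + C_2e^(2t)cos(2t)

Coefficient matrix A = [[6, -2], [10, -2]].
Characteristic polynomial det(A - λI) = λ^2 - 4λ + 8 = 0.
Eigenvalues λ = 2 ± 2i (complex conjugate pair).
For λ=2+2i: an eigenvector is (-1,-2) - i(0,-1) = (-1, -2 + i).
A real fundamental pair from Re and Im of e^((2+2i)t)v: X_1 = e^(2t)(cos(2t)·(-1,-2) + sin(2t)·(0,-1)), X_2 = e^(2t)(sin(2t)·(-1,-2) - cos(2t)·(0,-1)).
General solution: C_1X_1 + C_2X_2.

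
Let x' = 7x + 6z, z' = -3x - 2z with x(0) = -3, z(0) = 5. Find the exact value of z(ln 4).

-484

A = [[7,6],[-3,-2]]; eigenvalues λ = 4, 1.
Eigenvectors: (2,-1) for λ=4, (-1,1) for λ=1.
From the initial condition, c_1 = 2, c_2 = 7.
z(ln 4) = (2)(4^4)(-1) + (7)(4^1)(1) = -484.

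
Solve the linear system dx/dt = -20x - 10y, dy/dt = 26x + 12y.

x(t) = -K_1e^(-4t)sin(2t) + 2K_1e^(-4t)cos(2t) + 2K_2e^(-4t)sin(2t) + K_2e^(-4t)cos(2t), y(t) = 2K_1e^(-4t)sin(2t) - 3K_1e^(-4t)cos(2t) - 3K_2e^(-4t)sin(2t) - 2K_2e^(-4t)cos(2t)

Coefficient matrix A = [[-20, -10], [26, 12]].
Characteristic polynomial det(A - λI) = λ^2 + 8λ + 20 = 0.
Eigenvalues λ = -4 ± 2i (complex conjugate pair).
For λ=-4+2i: an eigenvector is (2,-3) - i(-1,2) = (2 + i, -3 - 2i).
A real fundamental pair from Re and Im of e^((-4+2i)t)v: X_1 = e^(-4t)(cos(2t)·(2,-3) + sin(2t)·(-1,2)), X_2 = e^(-4t)(sin(2t)·(2,-3) - cos(2t)·(-1,2)).
General solution: K_1X_1 + K_2X_2.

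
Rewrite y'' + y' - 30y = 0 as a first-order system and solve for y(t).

y(t) = K_1e^(-6t) + K_2e^(5t)

Let x_1 = y, x_2 = y'. Then x_1' = x_2 and x_2' = 30x_1 - x_2.
A = [[0,1],[30,-1]]; det(A-λI) = λ^2 + λ - 30.
Eigenvalues λ = -6, 5 with eigenvectors (1,-6), (1,5).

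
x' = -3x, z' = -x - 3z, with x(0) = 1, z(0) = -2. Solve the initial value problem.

x(t) = e^(-3t), z(t) = -te^(-3t) - 2e^(-3t)

Coefficient matrix A = [[-3, 0], [-1, -3]].
Characteristic polynomial det(A - λI) = λ^2 + 6λ + 9 = 0.
Single eigenvalue λ = -3 with algebraic multiplicity 2.
Eigenvector v = (0,-1); generalized eigenvector w with (A-λI)w=v is (1,1).
General solution: e^(-3t)[C_1·v + C_2·(t·v + w)].
Applying x(0)=1, z(0)=-2 gives C_1=3, C_2=1.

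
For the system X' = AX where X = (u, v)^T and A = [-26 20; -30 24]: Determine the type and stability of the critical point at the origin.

A = [[-26,20],[-30,24]]; det(A-λI) = λ^2 + 2λ - 24.
λ = 4, -6: opposite signs.

saddle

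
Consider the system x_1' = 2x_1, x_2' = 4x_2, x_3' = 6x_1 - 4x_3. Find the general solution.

x_1(t) = -K_1e^(2t), x_2(t) = K_2e^(4t), x_3(t) = -K_1e^(2t) - K_3e^(-4t)

Coefficient matrix A = [[2, 0, 0], [0, 4, 0], [6, 0, -4]].
det(A - λI) = 0 gives eigenvalues λ = 2, 4, -4.
For λ=2: eigenvector (-1,0,-1).
For λ=4: eigenvector (0,1,0).
For λ=-4: eigenvector (0,0,-1).
General solution: K_1e^(2t)(-1,0,-1) + K_2e^(4t)(0,1,0) + K_3e^(-4t)(0,0,-1).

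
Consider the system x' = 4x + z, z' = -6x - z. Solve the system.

x(t) = -K_1e^(t) - K_2e^(2t), z(t) = 3K_1e^(t) + 2K_2e^(2t)

Coefficient matrix A = [[4, 1], [-6, -1]].
Characteristic polynomial det(A - λI) = λ^2 - 3λ + 2 = 0.
Eigenvalues λ = 1, 2.
For λ=1: (A-λI) row 1 is [3, 1], so an eigenvector is (-1, 3).
For λ=2: (A-λI) row 1 is [2, 1], so an eigenvector is (-1, 2).
General solution: K_1e^(t)(-1,3) + K_2e^(2t)(-1,2).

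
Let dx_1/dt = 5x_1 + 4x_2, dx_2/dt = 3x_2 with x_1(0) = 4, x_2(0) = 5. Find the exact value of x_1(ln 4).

13696

A = [[5,4],[0,3]]; eigenvalues λ = 3, 5.
Eigenvectors: (-2,1) for λ=3, (1,0) for λ=5.
From the initial condition, c_1 = 5, c_2 = 14.
x_1(ln 4) = (5)(4^3)(-2) + (14)(4^5)(1) = 13696.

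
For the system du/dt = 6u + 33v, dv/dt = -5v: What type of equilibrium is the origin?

A = [[6,33],[0,-5]]; det(A-λI) = λ^2 - λ - 30.
λ = 6, -5: opposite signs.

saddle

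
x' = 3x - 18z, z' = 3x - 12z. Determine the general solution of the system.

x(t) = 3K_1e^(-3t) - 2K_2e^(-6t), z(t) = K_1e^(-3t) - K_2e^(-6t)

Coefficient matrix A = [[3, -18], [3, -12]].
Characteristic polynomial det(A - λI) = λ^2 + 9λ + 18 = 0.
Eigenvalues λ = -3, -6.
For λ=-3: (A-λI) row 1 is [6, -18], so an eigenvector is (3, 1).
For λ=-6: (A-λI) row 1 is [9, -18], so an eigenvector is (-2, -1).
General solution: K_1e^(-3t)(3,1) + K_2e^(-6t)(-2,-1).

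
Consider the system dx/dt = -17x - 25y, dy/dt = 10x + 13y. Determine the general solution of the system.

x(t) = 2c_1e^(-2t)sin(5t) + c_1e^(-2t)cos(5t) + c_2e^(-2t)sin(5t) - 2c_2e^(-2t)cos(5t), y(t) = -c_1e^(-2t)sin(5t) - c_1e^(-2t)cos(5t) - c_2e^(-2t)sin(5t) + c_2e^(-2t)cos(5t)

Coefficient matrix A = [[-17, -25], [10, 13]].
Characteristic polynomial det(A - λI) = λ^2 + 4λ + 29 = 0.
Eigenvalues λ = -2 ± 5i (complex conjugate pair).
For λ=-2+5i: an eigenvector is (1,-1) - i(2,-1) = (1 - 2i, -1 + i).
A real fundamental pair from Re and Im of e^((-2+5i)t)v: X_1 = e^(-2t)(cos(5t)·(1,-1) + sin(5t)·(2,-1)), X_2 = e^(-2t)(sin(5t)·(1,-1) - cos(5t)·(2,-1)).
General solution: c_1X_1 + c_2X_2.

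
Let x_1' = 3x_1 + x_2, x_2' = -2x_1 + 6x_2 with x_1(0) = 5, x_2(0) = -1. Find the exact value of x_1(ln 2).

A = [[3,1],[-2,6]]; eigenvalues λ = 4, 5.
Eigenvectors: (1,1) for λ=4, (1,2) for λ=5.
From the initial condition, c_1 = 11, c_2 = -6.
x_1(ln 2) = (11)(2^4)(1) + (-6)(2^5)(1) = -16.

-16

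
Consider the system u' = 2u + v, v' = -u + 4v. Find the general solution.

Coefficient matrix A = [[2, 1], [-1, 4]].
Characteristic polynomial det(A - λI) = λ^2 - 6λ + 9 = 0.
Single eigenvalue λ = 3 with algebraic multiplicity 2.
Eigenvector v = (1,1); generalized eigenvector w with (A-λI)w=v is (-2,-1).
General solution: e^(3t)[C_1·v + C_2·(t·v + w)].

u(t) = C_1e^(3t) + C_2te^(3t) - 2C_2e^(3t), v(t) = C_1e^(3t) + C_2te^(3t) - C_2e^(3t)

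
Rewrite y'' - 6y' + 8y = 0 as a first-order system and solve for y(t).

y(t) = c_1e^(2t) + c_2e^(4t)

Let x_1 = y, x_2 = y'. Then x_1' = x_2 and x_2' = -8x_1 + 6x_2.
A = [[0,1],[-8,6]]; det(A-λI) = λ^2 - 6λ + 8.
Eigenvalues λ = 2, 4 with eigenvectors (1,2), (1,4).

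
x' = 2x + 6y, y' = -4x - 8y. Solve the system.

x(t) = c_1e^(-4t) - 3c_2e^(-2t), y(t) = -c_1e^(-4t) + 2c_2e^(-2t)

Coefficient matrix A = [[2, 6], [-4, -8]].
Characteristic polynomial det(A - λI) = λ^2 + 6λ + 8 = 0.
Eigenvalues λ = -4, -2.
For λ=-4: (A-λI) row 1 is [6, 6], so an eigenvector is (1, -1).
For λ=-2: (A-λI) row 1 is [4, 6], so an eigenvector is (-3, 2).
General solution: c_1e^(-4t)(1,-1) + c_2e^(-2t)(-3,2).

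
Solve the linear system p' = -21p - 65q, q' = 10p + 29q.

Coefficient matrix A = [[-21, -65], [10, 29]].
Characteristic polynomial det(A - λI) = λ^2 - 8λ + 41 = 0.
Eigenvalues λ = 4 ± 5i (complex conjugate pair).
For λ=4+5i: an eigenvector is (-2,1) - i(-3,1) = (-2 + 3i, 1 - i).
A real fundamental pair from Re and Im of e^((4+5i)t)v: X_1 = e^(4t)(cos(5t)·(-2,1) + sin(5t)·(-3,1)), X_2 = e^(4t)(sin(5t)·(-2,1) - cos(5t)·(-3,1)).
General solution: K_1X_1 + K_2X_2.

p(t) = -3K_1e^(4t)sin(5t) - 2K_1e^(4t)cos(5t) - 2K_2e^(4t)sin(5t) + 3K_2e^(4t)cos(5t), q(t) = K_1e^(4t)sin(5t) + K_1e^(4t)cos(5t) + K_2e^(4t)sin(5t) - K_2e^(4t)cos(5t)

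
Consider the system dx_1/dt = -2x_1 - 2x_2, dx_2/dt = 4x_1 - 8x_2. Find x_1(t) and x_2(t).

x_1(t) = -C_1e^(-4t) - C_2e^(-6t), x_2(t) = -C_1e^(-4t) - 2C_2e^(-6t)

Coefficient matrix A = [[-2, -2], [4, -8]].
Characteristic polynomial det(A - λI) = λ^2 + 10λ + 24 = 0.
Eigenvalues λ = -4, -6.
For λ=-4: (A-λI) row 1 is [2, -2], so an eigenvector is (-1, -1).
For λ=-6: (A-λI) row 1 is [4, -2], so an eigenvector is (-1, -2).
General solution: C_1e^(-4t)(-1,-1) + C_2e^(-6t)(-1,-2).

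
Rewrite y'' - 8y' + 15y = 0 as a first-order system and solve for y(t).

y(t) = K_1e^(5t) + K_2e^(3t)

Let x_1 = y, x_2 = y'. Then x_1' = x_2 and x_2' = -15x_1 + 8x_2.
A = [[0,1],[-15,8]]; det(A-λI) = λ^2 - 8λ + 15.
Eigenvalues λ = 5, 3 with eigenvectors (1,5), (1,3).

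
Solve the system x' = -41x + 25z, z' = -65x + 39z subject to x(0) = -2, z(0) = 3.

Coefficient matrix A = [[-41, 25], [-65, 39]].
Characteristic polynomial det(A - λI) = λ^2 + 2λ + 26 = 0.
Eigenvalues λ = -1 ± 5i (complex conjugate pair).
For λ=-1+5i: an eigenvector is (-2,-3) - i(1,2) = (-2 - i, -3 - 2i).
A real fundamental pair from Re and Im of e^((-1+5i)t)v: X_1 = e^(-t)(cos(5t)·(-2,-3) + sin(5t)·(1,2)), X_2 = e^(-t)(sin(5t)·(-2,-3) - cos(5t)·(1,2)).
General solution: K_1X_1 + K_2X_2.
Applying x(0)=-2, z(0)=3 gives K_1=7, K_2=-12.

x(t) = 31e^(-t)sin(5t) - 2e^(-t)cos(5t), z(t) = 50e^(-t)sin(5t) + 3e^(-t)cos(5t)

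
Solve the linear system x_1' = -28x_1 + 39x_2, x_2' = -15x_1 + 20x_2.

Coefficient matrix A = [[-28, 39], [-15, 20]].
Characteristic polynomial det(A - λI) = λ^2 + 8λ + 25 = 0.
Eigenvalues λ = -4 ± 3i (complex conjugate pair).
For λ=-4+3i: an eigenvector is (-3,-2) - i(-2,-1) = (-3 + 2i, -2 + i).
A real fundamental pair from Re and Im of e^((-4+3i)t)v: X_1 = e^(-4t)(cos(3t)·(-3,-2) + sin(3t)·(-2,-1)), X_2 = e^(-4t)(sin(3t)·(-3,-2) - cos(3t)·(-2,-1)).
General solution: C_1X_1 + C_2X_2.

x_1(t) = -2C_1e^(-4t)sin(3t) - 3C_1e^(-4t)cos(3t) - 3C_2e^(-4t)sin(3t) + 2C_2e^(-4t)cos(3t), x_2(t) = -C_1e^(-4t)sin(3t) - 2C_1e^(-4t)cos(3t) - 2C_2e^(-4t)sin(3t) + C_2e^(-4t)cos(3t)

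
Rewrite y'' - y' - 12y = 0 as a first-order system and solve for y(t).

Let x_1 = y, x_2 = y'. Then x_1' = x_2 and x_2' = 12x_1 + x_2.
A = [[0,1],[12,1]]; det(A-λI) = λ^2 - λ - 12.
Eigenvalues λ = -3, 4 with eigenvectors (1,-3), (1,4).

y(t) = C_1e^(-3t) + C_2e^(4t)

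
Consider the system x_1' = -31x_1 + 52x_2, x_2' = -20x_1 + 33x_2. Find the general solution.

x_1(t) = 3C_1e^(t)sin(4t) - 2C_1e^(t)cos(4t) - 2C_2e^(t)sin(4t) - 3C_2e^(t)cos(4t), x_2(t) = 2C_1e^(t)sin(4t) - C_1e^(t)cos(4t) - C_2e^(t)sin(4t) - 2C_2e^(t)cos(4t)

Coefficient matrix A = [[-31, 52], [-20, 33]].
Characteristic polynomial det(A - λI) = λ^2 - 2λ + 17 = 0.
Eigenvalues λ = 1 ± 4i (complex conjugate pair).
For λ=1+4i: an eigenvector is (-2,-1) - i(3,2) = (-2 - 3i, -1 - 2i).
A real fundamental pair from Re and Im of e^((1+4i)t)v: X_1 = e^(t)(cos(4t)·(-2,-1) + sin(4t)·(3,2)), X_2 = e^(t)(sin(4t)·(-2,-1) - cos(4t)·(3,2)).
General solution: C_1X_1 + C_2X_2.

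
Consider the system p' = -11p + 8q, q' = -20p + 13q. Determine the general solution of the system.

Coefficient matrix A = [[-11, 8], [-20, 13]].
Characteristic polynomial det(A - λI) = λ^2 - 2λ + 17 = 0.
Eigenvalues λ = 1 ± 4i (complex conjugate pair).
For λ=1+4i: an eigenvector is (1,2) - i(1,1) = (1 - i, 2 - i).
A real fundamental pair from Re and Im of e^((1+4i)t)v: X_1 = e^(t)(cos(4t)·(1,2) + sin(4t)·(1,1)), X_2 = e^(t)(sin(4t)·(1,2) - cos(4t)·(1,1)).
General solution: c_1X_1 + c_2X_2.

p(t) = c_1e^(t)sin(4t) + c_1e^(t)cos(4t) + c_2e^(t)sin(4t) - c_2e^(t)cos(4t), q(t) = c_1e^(t)sin(4t) + 2c_1e^(t)cos(4t) + 2c_2e^(t)sin(4t) - c_2e^(t)cos(4t)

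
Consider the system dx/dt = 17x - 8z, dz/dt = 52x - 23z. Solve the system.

Coefficient matrix A = [[17, -8], [52, -23]].
Characteristic polynomial det(A - λI) = λ^2 + 6λ + 25 = 0.
Eigenvalues λ = -3 ± 4i (complex conjugate pair).
For λ=-3+4i: an eigenvector is (-1,-3) - i(1,2) = (-1 - i, -3 - 2i).
A real fundamental pair from Re and Im of e^((-3+4i)t)v: X_1 = e^(-3t)(cos(4t)·(-1,-3) + sin(4t)·(1,2)), X_2 = e^(-3t)(sin(4t)·(-1,-3) - cos(4t)·(1,2)).
General solution: K_1X_1 + K_2X_2.

x(t) = K_1e^(-3t)sin(4t) - K_1e^(-3t)cos(4t) - K_2e^(-3t)sin(4t) - K_2e^(-3t)cos(4t), z(t) = 2K_1e^(-3t)sin(4t) - 3K_1e^(-3t)cos(4t) - 3K_2e^(-3t)sin(4t) - 2K_2e^(-3t)cos(4t)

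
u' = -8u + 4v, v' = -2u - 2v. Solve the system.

Coefficient matrix A = [[-8, 4], [-2, -2]].
Characteristic polynomial det(A - λI) = λ^2 + 10λ + 24 = 0.
Eigenvalues λ = -4, -6.
For λ=-4: (A-λI) row 1 is [-4, 4], so an eigenvector is (-1, -1).
For λ=-6: (A-λI) row 1 is [-2, 4], so an eigenvector is (-2, -1).
General solution: K_1e^(-4t)(-1,-1) + K_2e^(-6t)(-2,-1).

u(t) = -K_1e^(-4t) - 2K_2e^(-6t), v(t) = -K_1e^(-4t) - K_2e^(-6t)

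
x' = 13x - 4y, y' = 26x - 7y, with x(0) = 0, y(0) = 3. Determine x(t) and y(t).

Coefficient matrix A = [[13, -4], [26, -7]].
Characteristic polynomial det(A - λI) = λ^2 - 6λ + 13 = 0.
Eigenvalues λ = 3 ± 2i (complex conjugate pair).
For λ=3+2i: an eigenvector is (1,3) - i(-1,-2) = (1 + i, 3 + 2i).
A real fundamental pair from Re and Im of e^((3+2i)t)v: X_1 = e^(3t)(cos(2t)·(1,3) + sin(2t)·(-1,-2)), X_2 = e^(3t)(sin(2t)·(1,3) - cos(2t)·(-1,-2)).
General solution: c_1X_1 + c_2X_2.
Applying x(0)=0, y(0)=3 gives c_1=3, c_2=-3.

x(t) = -6e^(3t)sin(2t), y(t) = -15e^(3t)sin(2t) + 3e^(3t)cos(2t)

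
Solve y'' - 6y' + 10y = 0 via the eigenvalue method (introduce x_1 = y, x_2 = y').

y(t) = c_1e^(3t)cos(t) + c_2e^(3t)sin(t)

Let x_1 = y, x_2 = y'. Then x_1' = x_2 and x_2' = -10x_1 + 6x_2.
A = [[0,1],[-10,6]]; det(A-λI) = λ^2 - 6λ + 10.
Eigenvalues λ = 3 ± i.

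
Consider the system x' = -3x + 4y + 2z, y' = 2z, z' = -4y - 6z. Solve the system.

Coefficient matrix A = [[-3, 4, 2], [0, 0, 2], [0, -4, -6]].
det(A - λI) = 0 gives eigenvalues λ = -4, -3, -2.
For λ=-4: eigenvector (0,1,-2).
For λ=-3: eigenvector (1,0,0).
For λ=-2: eigenvector (2,1,-1).
General solution: c_1e^(-4t)(0,1,-2) + c_2e^(-3t)(1,0,0) + c_3e^(-2t)(2,1,-1).

x(t) = c_2e^(-3t) + 2c_3e^(-2t), y(t) = c_1e^(-4t) + c_3e^(-2t), z(t) = -2c_1e^(-4t) - c_3e^(-2t)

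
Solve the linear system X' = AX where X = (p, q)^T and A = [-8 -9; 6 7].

Coefficient matrix A = [[-8, -9], [6, 7]].
Characteristic polynomial det(A - λI) = λ^2 + λ - 2 = 0.
Eigenvalues λ = 1, -2.
For λ=1: (A-λI) row 1 is [-9, -9], so an eigenvector is (-1, 1).
For λ=-2: (A-λI) row 1 is [-6, -9], so an eigenvector is (-3, 2).
General solution: C_1e^(t)(-1,1) + C_2e^(-2t)(-3,2).

p(t) = -C_1e^(t) - 3C_2e^(-2t), q(t) = C_1e^(t) + 2C_2e^(-2t)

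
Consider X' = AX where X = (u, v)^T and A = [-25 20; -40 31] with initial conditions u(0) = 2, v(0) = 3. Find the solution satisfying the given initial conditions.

Coefficient matrix A = [[-25, 20], [-40, 31]].
Characteristic polynomial det(A - λI) = λ^2 - 6λ + 25 = 0.
Eigenvalues λ = 3 ± 4i (complex conjugate pair).
For λ=3+4i: an eigenvector is (2,3) - i(1,1) = (2 - i, 3 - i).
A real fundamental pair from Re and Im of e^((3+4i)t)v: X_1 = e^(3t)(cos(4t)·(2,3) + sin(4t)·(1,1)), X_2 = e^(3t)(sin(4t)·(2,3) - cos(4t)·(1,1)).
General solution: c_1X_1 + c_2X_2.
Applying u(0)=2, v(0)=3 gives c_1=1, c_2=0.

u(t) = e^(3t)sin(4t) + 2e^(3t)cos(4t), v(t) = e^(3t)sin(4t) + 3e^(3t)cos(4t)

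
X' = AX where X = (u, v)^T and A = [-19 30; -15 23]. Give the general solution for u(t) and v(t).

Coefficient matrix A = [[-19, 30], [-15, 23]].
Characteristic polynomial det(A - λI) = λ^2 - 4λ + 13 = 0.
Eigenvalues λ = 2 ± 3i (complex conjugate pair).
For λ=2+3i: an eigenvector is (1,1) - i(3,2) = (1 - 3i, 1 - 2i).
A real fundamental pair from Re and Im of e^((2+3i)t)v: X_1 = e^(2t)(cos(3t)·(1,1) + sin(3t)·(3,2)), X_2 = e^(2t)(sin(3t)·(1,1) - cos(3t)·(3,2)).
General solution: C_1X_1 + C_2X_2.

u(t) = 3C_1e^(2t)sin(3t) + C_1e^(2t)cos(3t) + C_2e^(2t)sin(3t) - 3C_2e^(2t)cos(3t), v(t) = 2C_1e^(2t)sin(3t) + C_1e^(2t)cos(3t) + C_2e^(2t)sin(3t) - 2C_2e^(2t)cos(3t)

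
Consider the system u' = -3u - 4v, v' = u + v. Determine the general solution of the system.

u(t) = -2K_1e^(-t) - 2K_2te^(-t) - 3K_2e^(-t), v(t) = K_1e^(-t) + K_2te^(-t) + 2K_2e^(-t)

Coefficient matrix A = [[-3, -4], [1, 1]].
Characteristic polynomial det(A - λI) = λ^2 + 2λ + 1 = 0.
Single eigenvalue λ = -1 with algebraic multiplicity 2.
Eigenvector v = (-2,1); generalized eigenvector w with (A-λI)w=v is (-3,2).
General solution: e^(-t)[K_1·v + K_2·(t·v + w)].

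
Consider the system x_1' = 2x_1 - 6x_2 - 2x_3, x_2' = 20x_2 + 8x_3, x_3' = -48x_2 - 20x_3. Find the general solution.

x_1(t) = C_1e^(2t) - C_3e^(4t), x_2(t) = C_2e^(-4t) + C_3e^(4t), x_3(t) = -3C_2e^(-4t) - 2C_3e^(4t)

Coefficient matrix A = [[2, -6, -2], [0, 20, 8], [0, -48, -20]].
det(A - λI) = 0 gives eigenvalues λ = 2, -4, 4.
For λ=2: eigenvector (1,0,0).
For λ=-4: eigenvector (0,1,-3).
For λ=4: eigenvector (-1,1,-2).
General solution: C_1e^(2t)(1,0,0) + C_2e^(-4t)(0,1,-3) + C_3e^(4t)(-1,1,-2).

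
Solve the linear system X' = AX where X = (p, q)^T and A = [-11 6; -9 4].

Coefficient matrix A = [[-11, 6], [-9, 4]].
Characteristic polynomial det(A - λI) = λ^2 + 7λ + 10 = 0.
Eigenvalues λ = -2, -5.
For λ=-2: (A-λI) row 1 is [-9, 6], so an eigenvector is (2, 3).
For λ=-5: (A-λI) row 1 is [-6, 6], so an eigenvector is (-1, -1).
General solution: K_1e^(-2t)(2,3) + K_2e^(-5t)(-1,-1).

p(t) = 2K_1e^(-2t) - K_2e^(-5t), q(t) = 3K_1e^(-2t) - K_2e^(-5t)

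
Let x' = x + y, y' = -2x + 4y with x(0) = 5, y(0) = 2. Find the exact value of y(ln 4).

-256

A = [[1,1],[-2,4]]; eigenvalues λ = 3, 2.
Eigenvectors: (-1,-2) for λ=3, (1,1) for λ=2.
From the initial condition, c_1 = 3, c_2 = 8.
y(ln 4) = (3)(4^3)(-2) + (8)(4^2)(1) = -256.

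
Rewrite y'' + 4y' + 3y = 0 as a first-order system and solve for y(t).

Let x_1 = y, x_2 = y'. Then x_1' = x_2 and x_2' = -3x_1 - 4x_2.
A = [[0,1],[-3,-4]]; det(A-λI) = λ^2 + 4λ + 3.
Eigenvalues λ = -1, -3 with eigenvectors (1,-1), (1,-3).

y(t) = C_1e^(-t) + C_2e^(-3t)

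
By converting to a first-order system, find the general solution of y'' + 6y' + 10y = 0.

Let x_1 = y, x_2 = y'. Then x_1' = x_2 and x_2' = -10x_1 - 6x_2.
A = [[0,1],[-10,-6]]; det(A-λI) = λ^2 + 6λ + 10.
Eigenvalues λ = -3 ± i.

y(t) = C_1e^(-3t)cos(t) + C_2e^(-3t)sin(t)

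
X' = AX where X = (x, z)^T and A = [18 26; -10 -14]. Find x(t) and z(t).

x(t) = -3C_1e^(2t)sin(2t) - 2C_1e^(2t)cos(2t) - 2C_2e^(2t)sin(2t) + 3C_2e^(2t)cos(2t), z(t) = 2C_1e^(2t)sin(2t) + C_1e^(2t)cos(2t) + C_2e^(2t)sin(2t) - 2C_2e^(2t)cos(2t)

Coefficient matrix A = [[18, 26], [-10, -14]].
Characteristic polynomial det(A - λI) = λ^2 - 4λ + 8 = 0.
Eigenvalues λ = 2 ± 2i (complex conjugate pair).
For λ=2+2i: an eigenvector is (-2,1) - i(-3,2) = (-2 + 3i, 1 - 2i).
A real fundamental pair from Re and Im of e^((2+2i)t)v: X_1 = e^(2t)(cos(2t)·(-2,1) + sin(2t)·(-3,2)), X_2 = e^(2t)(sin(2t)·(-2,1) - cos(2t)·(-3,2)).
General solution: C_1X_1 + C_2X_2.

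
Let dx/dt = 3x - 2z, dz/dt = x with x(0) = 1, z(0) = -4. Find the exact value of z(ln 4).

44

A = [[3,-2],[1,0]]; eigenvalues λ = 1, 2.
Eigenvectors: (1,1) for λ=1, (-2,-1) for λ=2.
From the initial condition, c_1 = -9, c_2 = -5.
z(ln 4) = (-9)(4^1)(1) + (-5)(4^2)(-1) = 44.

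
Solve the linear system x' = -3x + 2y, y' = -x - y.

x(t) = C_1e^(-2t)sin(t) - C_1e^(-2t)cos(t) - C_2e^(-2t)sin(t) - C_2e^(-2t)cos(t), y(t) = C_1e^(-2t)sin(t) - C_2e^(-2t)cos(t)

Coefficient matrix A = [[-3, 2], [-1, -1]].
Characteristic polynomial det(A - λI) = λ^2 + 4λ + 5 = 0.
Eigenvalues λ = -2 ± i (complex conjugate pair).
For λ=-2+i: an eigenvector is (-1,0) - i(1,1) = (-1 - i, 0 - i).
A real fundamental pair from Re and Im of e^((-2+i)t)v: X_1 = e^(-2t)(cos(t)·(-1,0) + sin(t)·(1,1)), X_2 = e^(-2t)(sin(t)·(-1,0) - cos(t)·(1,1)).
General solution: C_1X_1 + C_2X_2.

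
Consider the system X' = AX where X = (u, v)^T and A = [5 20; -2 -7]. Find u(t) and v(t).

Coefficient matrix A = [[5, 20], [-2, -7]].
Characteristic polynomial det(A - λI) = λ^2 + 2λ + 5 = 0.
Eigenvalues λ = -1 ± 2i (complex conjugate pair).
For λ=-1+2i: an eigenvector is (-3,1) - i(1,0) = (-3 - i, 1).
A real fundamental pair from Re and Im of e^((-1+2i)t)v: X_1 = e^(-t)(cos(2t)·(-3,1) + sin(2t)·(1,0)), X_2 = e^(-t)(sin(2t)·(-3,1) - cos(2t)·(1,0)).
General solution: c_1X_1 + c_2X_2.

u(t) = c_1e^(-t)sin(2t) - 3c_1e^(-t)cos(2t) - 3c_2e^(-t)sin(2t) - c_2e^(-t)cos(2t), v(t) = c_1e^(-t)cos(2t) + c_2e^(-t)sin(2t)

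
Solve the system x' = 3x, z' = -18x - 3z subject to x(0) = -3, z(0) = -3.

x(t) = -3e^(3t), z(t) = 9e^(3t) - 12e^(-3t)

Coefficient matrix A = [[3, 0], [-18, -3]].
Characteristic polynomial det(A - λI) = λ^2 - 9 = 0.
Eigenvalues λ = -3, 3.
For λ=-3: (A-λI) row 1 is [6, 0], so an eigenvector is (0, -1).
For λ=3: (A-λI) row 2 is [-18, -6], so an eigenvector is (-1, 3).
General solution: c_1e^(-3t)(0,-1) + c_2e^(3t)(-1,3).
Applying x(0)=-3, z(0)=-3 gives c_1=12, c_2=3.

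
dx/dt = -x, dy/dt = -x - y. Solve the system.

Coefficient matrix A = [[-1, 0], [-1, -1]].
Characteristic polynomial det(A - λI) = λ^2 + 2λ + 1 = 0.
Single eigenvalue λ = -1 with algebraic multiplicity 2.
Eigenvector v = (0,1); generalized eigenvector w with (A-λI)w=v is (-1,-3).
General solution: e^(-t)[K_1·v + K_2·(t·v + w)].

x(t) = -K_2e^(-t), y(t) = K_1e^(-t) + K_2te^(-t) - 3K_2e^(-t)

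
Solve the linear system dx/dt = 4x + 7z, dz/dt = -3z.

Coefficient matrix A = [[4, 7], [0, -3]].
Characteristic polynomial det(A - λI) = λ^2 - λ - 12 = 0.
Eigenvalues λ = 4, -3.
For λ=4: (A-λI) row 1 is [0, 7], so an eigenvector is (-1, 0).
For λ=-3: (A-λI) row 1 is [7, 7], so an eigenvector is (1, -1).
General solution: C_1e^(4t)(-1,0) + C_2e^(-3t)(1,-1).

x(t) = -C_1e^(4t) + C_2e^(-3t), z(t) = -C_2e^(-3t)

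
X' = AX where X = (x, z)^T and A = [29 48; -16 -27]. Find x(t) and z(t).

Coefficient matrix A = [[29, 48], [-16, -27]].
Characteristic polynomial det(A - λI) = λ^2 - 2λ - 15 = 0.
Eigenvalues λ = -3, 5.
For λ=-3: (A-λI) row 1 is [32, 48], so an eigenvector is (-3, 2).
For λ=5: (A-λI) row 1 is [24, 48], so an eigenvector is (-2, 1).
General solution: c_1e^(-3t)(-3,2) + c_2e^(5t)(-2,1).

x(t) = -3c_1e^(-3t) - 2c_2e^(5t), z(t) = 2c_1e^(-3t) + c_2e^(5t)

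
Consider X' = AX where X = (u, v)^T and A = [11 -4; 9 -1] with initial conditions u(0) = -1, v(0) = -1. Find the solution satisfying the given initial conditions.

Coefficient matrix A = [[11, -4], [9, -1]].
Characteristic polynomial det(A - λI) = λ^2 - 10λ + 25 = 0.
Single eigenvalue λ = 5 with algebraic multiplicity 2.
Eigenvector v = (-2,-3); generalized eigenvector w with (A-λI)w=v is (1,2).
General solution: e^(5t)[C_1·v + C_2·(t·v + w)].
Applying u(0)=-1, v(0)=-1 gives C_1=1, C_2=1.

u(t) = -2te^(5t) - e^(5t), v(t) = -3te^(5t) - e^(5t)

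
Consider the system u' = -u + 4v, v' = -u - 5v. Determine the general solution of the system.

Coefficient matrix A = [[-1, 4], [-1, -5]].
Characteristic polynomial det(A - λI) = λ^2 + 6λ + 9 = 0.
Single eigenvalue λ = -3 with algebraic multiplicity 2.
Eigenvector v = (2,-1); generalized eigenvector w with (A-λI)w=v is (1,0).
General solution: e^(-3t)[C_1·v + C_2·(t·v + w)].

u(t) = 2C_1e^(-3t) + 2C_2te^(-3t) + C_2e^(-3t), v(t) = -C_1e^(-3t) - C_2te^(-3t)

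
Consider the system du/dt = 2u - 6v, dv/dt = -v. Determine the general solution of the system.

Coefficient matrix A = [[2, -6], [0, -1]].
Characteristic polynomial det(A - λI) = λ^2 - λ - 2 = 0.
Eigenvalues λ = -1, 2.
For λ=-1: (A-λI) row 1 is [3, -6], so an eigenvector is (-2, -1).
For λ=2: (A-λI) row 1 is [0, -6], so an eigenvector is (1, 0).
General solution: K_1e^(-t)(-2,-1) + K_2e^(2t)(1,0).

u(t) = -2K_1e^(-t) + K_2e^(2t), v(t) = -K_1e^(-t)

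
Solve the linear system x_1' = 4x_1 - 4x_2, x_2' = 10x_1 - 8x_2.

x_1(t) = K_1e^(-2t)sin(2t) + K_1e^(-2t)cos(2t) + K_2e^(-2t)sin(2t) - K_2e^(-2t)cos(2t), x_2(t) = 2K_1e^(-2t)sin(2t) + K_1e^(-2t)cos(2t) + K_2e^(-2t)sin(2t) - 2K_2e^(-2t)cos(2t)

Coefficient matrix A = [[4, -4], [10, -8]].
Characteristic polynomial det(A - λI) = λ^2 + 4λ + 8 = 0.
Eigenvalues λ = -2 ± 2i (complex conjugate pair).
For λ=-2+2i: an eigenvector is (1,1) - i(1,2) = (1 - i, 1 - 2i).
A real fundamental pair from Re and Im of e^((-2+2i)t)v: X_1 = e^(-2t)(cos(2t)·(1,1) + sin(2t)·(1,2)), X_2 = e^(-2t)(sin(2t)·(1,1) - cos(2t)·(1,2)).
General solution: K_1X_1 + K_2X_2.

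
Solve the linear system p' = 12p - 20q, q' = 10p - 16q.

Coefficient matrix A = [[12, -20], [10, -16]].
Characteristic polynomial det(A - λI) = λ^2 + 4λ + 8 = 0.
Eigenvalues λ = -2 ± 2i (complex conjugate pair).
For λ=-2+2i: an eigenvector is (3,2) - i(1,1) = (3 - i, 2 - i).
A real fundamental pair from Re and Im of e^((-2+2i)t)v: X_1 = e^(-2t)(cos(2t)·(3,2) + sin(2t)·(1,1)), X_2 = e^(-2t)(sin(2t)·(3,2) - cos(2t)·(1,1)).
General solution: C_1X_1 + C_2X_2.

p(t) = C_1e^(-2t)sin(2t) + 3C_1e^(-2t)cos(2t) + 3C_2e^(-2t)sin(2t) - C_2e^(-2t)cos(2t), q(t) = C_1e^(-2t)sin(2t) + 2C_1e^(-2t)cos(2t) + 2C_2e^(-2t)sin(2t) - C_2e^(-2t)cos(2t)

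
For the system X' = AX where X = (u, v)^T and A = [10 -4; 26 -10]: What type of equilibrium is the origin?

center

A = [[10,-4],[26,-10]]; det(A-λI) = λ^2 + 4.
λ = 0 ± 2i: zero real part.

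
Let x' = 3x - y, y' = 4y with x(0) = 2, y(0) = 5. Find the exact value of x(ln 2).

-24

A = [[3,-1],[0,4]]; eigenvalues λ = 3, 4.
Eigenvectors: (1,0) for λ=3, (1,-1) for λ=4.
From the initial condition, c_1 = 7, c_2 = -5.
x(ln 2) = (7)(2^3)(1) + (-5)(2^4)(1) = -24.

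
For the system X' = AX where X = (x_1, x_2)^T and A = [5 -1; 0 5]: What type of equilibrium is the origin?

A = [[5,-1],[0,5]]; det(A-λI) = λ^2 - 10λ + 25.
repeated λ = 5 with a single eigenvector.

unstable improper node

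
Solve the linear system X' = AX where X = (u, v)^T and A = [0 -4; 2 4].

Coefficient matrix A = [[0, -4], [2, 4]].
Characteristic polynomial det(A - λI) = λ^2 - 4λ + 8 = 0.
Eigenvalues λ = 2 ± 2i (complex conjugate pair).
For λ=2+2i: an eigenvector is (1,-1) - i(1,0) = (1 - i, -1).
A real fundamental pair from Re and Im of e^((2+2i)t)v: X_1 = e^(2t)(cos(2t)·(1,-1) + sin(2t)·(1,0)), X_2 = e^(2t)(sin(2t)·(1,-1) - cos(2t)·(1,0)).
General solution: c_1X_1 + c_2X_2.

u(t) = c_1e^(2t)sin(2t) + c_1e^(2t)cos(2t) + c_2e^(2t)sin(2t) - c_2e^(2t)cos(2t), v(t) = -c_1e^(2t)cos(2t) - c_2e^(2t)sin(2t)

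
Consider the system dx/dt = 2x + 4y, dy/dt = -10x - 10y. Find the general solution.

Coefficient matrix A = [[2, 4], [-10, -10]].
Characteristic polynomial det(A - λI) = λ^2 + 8λ + 20 = 0.
Eigenvalues λ = -4 ± 2i (complex conjugate pair).
For λ=-4+2i: an eigenvector is (-1,1) - i(-1,2) = (-1 + i, 1 - 2i).
A real fundamental pair from Re and Im of e^((-4+2i)t)v: X_1 = e^(-4t)(cos(2t)·(-1,1) + sin(2t)·(-1,2)), X_2 = e^(-4t)(sin(2t)·(-1,1) - cos(2t)·(-1,2)).
General solution: K_1X_1 + K_2X_2.

x(t) = -K_1e^(-4t)sin(2t) - K_1e^(-4t)cos(2t) - K_2e^(-4t)sin(2t) + K_2e^(-4t)cos(2t), y(t) = 2K_1e^(-4t)sin(2t) + K_1e^(-4t)cos(2t) + K_2e^(-4t)sin(2t) - 2K_2e^(-4t)cos(2t)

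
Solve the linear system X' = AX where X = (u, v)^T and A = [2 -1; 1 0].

Coefficient matrix A = [[2, -1], [1, 0]].
Characteristic polynomial det(A - λI) = λ^2 - 2λ + 1 = 0.
Single eigenvalue λ = 1 with algebraic multiplicity 2.
Eigenvector v = (1,1); generalized eigenvector w with (A-λI)w=v is (3,2).
General solution: e^(t)[C_1·v + C_2·(t·v + w)].

u(t) = C_1e^(t) + C_2te^(t) + 3C_2e^(t), v(t) = C_1e^(t) + C_2te^(t) + 2C_2e^(t)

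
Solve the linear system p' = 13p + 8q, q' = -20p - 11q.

p(t) = C_1e^(t)sin(4t) - C_1e^(t)cos(4t) - C_2e^(t)sin(4t) - C_2e^(t)cos(4t), q(t) = -C_1e^(t)sin(4t) + 2C_1e^(t)cos(4t) + 2C_2e^(t)sin(4t) + C_2e^(t)cos(4t)

Coefficient matrix A = [[13, 8], [-20, -11]].
Characteristic polynomial det(A - λI) = λ^2 - 2λ + 17 = 0.
Eigenvalues λ = 1 ± 4i (complex conjugate pair).
For λ=1+4i: an eigenvector is (-1,2) - i(1,-1) = (-1 - i, 2 + i).
A real fundamental pair from Re and Im of e^((1+4i)t)v: X_1 = e^(t)(cos(4t)·(-1,2) + sin(4t)·(1,-1)), X_2 = e^(t)(sin(4t)·(-1,2) - cos(4t)·(1,-1)).
General solution: C_1X_1 + C_2X_2.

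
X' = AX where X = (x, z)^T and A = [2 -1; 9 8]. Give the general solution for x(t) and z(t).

Coefficient matrix A = [[2, -1], [9, 8]].
Characteristic polynomial det(A - λI) = λ^2 - 10λ + 25 = 0.
Single eigenvalue λ = 5 with algebraic multiplicity 2.
Eigenvector v = (1,-3); generalized eigenvector w with (A-λI)w=v is (0,-1).
General solution: e^(5t)[c_1·v + c_2·(t·v + w)].

x(t) = c_1e^(5t) + c_2te^(5t), z(t) = -3c_1e^(5t) - 3c_2te^(5t) - c_2e^(5t)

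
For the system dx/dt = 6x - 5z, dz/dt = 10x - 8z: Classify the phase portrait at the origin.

stable spiral

A = [[6,-5],[10,-8]]; det(A-λI) = λ^2 + 2λ + 2.
λ = -1 ± i: negative real part.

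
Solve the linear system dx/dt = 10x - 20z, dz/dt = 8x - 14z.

x(t) = K_1e^(-2t)sin(4t) + 2K_1e^(-2t)cos(4t) + 2K_2e^(-2t)sin(4t) - K_2e^(-2t)cos(4t), z(t) = K_1e^(-2t)sin(4t) + K_1e^(-2t)cos(4t) + K_2e^(-2t)sin(4t) - K_2e^(-2t)cos(4t)

Coefficient matrix A = [[10, -20], [8, -14]].
Characteristic polynomial det(A - λI) = λ^2 + 4λ + 20 = 0.
Eigenvalues λ = -2 ± 4i (complex conjugate pair).
For λ=-2+4i: an eigenvector is (2,1) - i(1,1) = (2 - i, 1 - i).
A real fundamental pair from Re and Im of e^((-2+4i)t)v: X_1 = e^(-2t)(cos(4t)·(2,1) + sin(4t)·(1,1)), X_2 = e^(-2t)(sin(4t)·(2,1) - cos(4t)·(1,1)).
General solution: K_1X_1 + K_2X_2.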